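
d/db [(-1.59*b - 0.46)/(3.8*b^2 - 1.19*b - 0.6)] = (6.042*b^2 + 3.496*b + 0.4066)/(14.44*b^4 - 9.044*b^3 - 3.1439*b^2 + 1.428*b + 0.36)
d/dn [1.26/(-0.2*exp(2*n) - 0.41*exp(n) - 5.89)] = (0.504*exp(n) + 0.5166)*exp(n)/(0.2*exp(2*n) + 0.41*exp(n) + 5.89)^2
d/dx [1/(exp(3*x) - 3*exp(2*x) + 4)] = 3*(2 - exp(x))*exp(2*x)/(exp(3*x) - 3*exp(2*x) + 4)^2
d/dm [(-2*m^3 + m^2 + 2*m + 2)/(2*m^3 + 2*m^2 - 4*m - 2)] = (-3*m^4 + 4*m^3 - 4*m^2 - 6*m + 2)/(2*(m^6 + 2*m^5 - 3*m^4 - 6*m^3 + 2*m^2 + 4*m + 1))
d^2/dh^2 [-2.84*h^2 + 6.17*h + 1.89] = -5.68000000000000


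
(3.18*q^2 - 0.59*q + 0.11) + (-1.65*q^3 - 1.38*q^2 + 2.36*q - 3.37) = -1.65*q^3 + 1.8*q^2 + 1.77*q - 3.26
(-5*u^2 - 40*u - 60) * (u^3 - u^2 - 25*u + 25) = -5*u^5 - 35*u^4 + 105*u^3 + 935*u^2 + 500*u - 1500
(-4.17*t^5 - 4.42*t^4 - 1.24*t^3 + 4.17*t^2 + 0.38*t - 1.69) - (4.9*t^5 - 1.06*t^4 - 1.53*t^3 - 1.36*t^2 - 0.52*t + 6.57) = -9.07*t^5 - 3.36*t^4 + 0.29*t^3 + 5.53*t^2 + 0.9*t - 8.26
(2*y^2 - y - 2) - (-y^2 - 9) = 3*y^2 - y + 7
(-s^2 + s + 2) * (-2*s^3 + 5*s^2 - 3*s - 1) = 2*s^5 - 7*s^4 + 4*s^3 + 8*s^2 - 7*s - 2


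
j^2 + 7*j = j*(j + 7)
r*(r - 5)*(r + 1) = r^3 - 4*r^2 - 5*r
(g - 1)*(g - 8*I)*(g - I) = g^3 - g^2 - 9*I*g^2 - 8*g + 9*I*g + 8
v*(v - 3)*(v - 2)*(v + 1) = v^4 - 4*v^3 + v^2 + 6*v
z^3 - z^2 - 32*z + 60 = (z - 5)*(z - 2)*(z + 6)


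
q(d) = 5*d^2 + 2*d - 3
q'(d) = 10*d + 2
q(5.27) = 146.40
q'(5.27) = 54.70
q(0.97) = 3.64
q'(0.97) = 11.70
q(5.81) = 177.40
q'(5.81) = 60.10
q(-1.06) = 0.50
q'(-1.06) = -8.60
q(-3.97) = 67.86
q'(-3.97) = -37.70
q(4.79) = 121.30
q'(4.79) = 49.90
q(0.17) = -2.52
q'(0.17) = 3.70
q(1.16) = 6.05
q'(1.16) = 13.60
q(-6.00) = 165.00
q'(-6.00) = -58.00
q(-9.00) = 384.00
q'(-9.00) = -88.00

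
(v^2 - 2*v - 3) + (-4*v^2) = -3*v^2 - 2*v - 3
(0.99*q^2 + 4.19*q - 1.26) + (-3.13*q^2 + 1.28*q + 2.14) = -2.14*q^2 + 5.47*q + 0.88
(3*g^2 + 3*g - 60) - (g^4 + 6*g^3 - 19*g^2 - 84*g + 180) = -g^4 - 6*g^3 + 22*g^2 + 87*g - 240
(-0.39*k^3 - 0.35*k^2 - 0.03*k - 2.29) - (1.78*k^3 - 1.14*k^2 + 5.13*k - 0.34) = -2.17*k^3 + 0.79*k^2 - 5.16*k - 1.95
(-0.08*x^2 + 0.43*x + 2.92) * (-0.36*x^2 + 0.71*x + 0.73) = 0.0288*x^4 - 0.2116*x^3 - 0.8043*x^2 + 2.3871*x + 2.1316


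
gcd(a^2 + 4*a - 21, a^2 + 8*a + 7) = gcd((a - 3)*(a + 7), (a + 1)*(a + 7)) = a + 7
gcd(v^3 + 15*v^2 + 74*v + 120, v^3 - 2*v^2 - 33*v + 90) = v + 6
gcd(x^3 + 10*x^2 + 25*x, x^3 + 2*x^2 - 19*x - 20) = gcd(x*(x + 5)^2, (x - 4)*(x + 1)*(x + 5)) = x + 5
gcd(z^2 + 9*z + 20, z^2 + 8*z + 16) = z + 4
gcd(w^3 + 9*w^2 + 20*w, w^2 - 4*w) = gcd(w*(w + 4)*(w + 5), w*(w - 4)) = w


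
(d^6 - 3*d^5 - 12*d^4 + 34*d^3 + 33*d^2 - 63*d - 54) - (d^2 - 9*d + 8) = d^6 - 3*d^5 - 12*d^4 + 34*d^3 + 32*d^2 - 54*d - 62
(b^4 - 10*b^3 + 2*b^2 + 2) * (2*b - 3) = 2*b^5 - 23*b^4 + 34*b^3 - 6*b^2 + 4*b - 6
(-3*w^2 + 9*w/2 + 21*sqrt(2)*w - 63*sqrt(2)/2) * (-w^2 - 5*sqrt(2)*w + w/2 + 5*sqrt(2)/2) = 3*w^4 - 6*sqrt(2)*w^3 - 6*w^3 - 831*w^2/4 + 12*sqrt(2)*w^2 - 9*sqrt(2)*w/2 + 420*w - 315/2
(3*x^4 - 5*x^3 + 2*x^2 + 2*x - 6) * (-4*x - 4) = -12*x^5 + 8*x^4 + 12*x^3 - 16*x^2 + 16*x + 24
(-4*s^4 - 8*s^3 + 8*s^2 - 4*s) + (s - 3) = -4*s^4 - 8*s^3 + 8*s^2 - 3*s - 3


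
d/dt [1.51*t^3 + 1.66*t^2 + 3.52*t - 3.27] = 4.53*t^2 + 3.32*t + 3.52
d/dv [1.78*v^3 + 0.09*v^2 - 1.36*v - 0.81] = 5.34*v^2 + 0.18*v - 1.36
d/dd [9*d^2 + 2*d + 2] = 18*d + 2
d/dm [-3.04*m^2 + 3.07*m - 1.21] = 3.07 - 6.08*m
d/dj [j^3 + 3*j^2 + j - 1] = 3*j^2 + 6*j + 1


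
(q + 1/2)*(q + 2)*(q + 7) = q^3 + 19*q^2/2 + 37*q/2 + 7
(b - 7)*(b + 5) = b^2 - 2*b - 35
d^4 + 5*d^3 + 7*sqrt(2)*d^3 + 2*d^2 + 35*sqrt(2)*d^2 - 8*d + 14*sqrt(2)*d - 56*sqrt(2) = (d - 1)*(d + 2)*(d + 4)*(d + 7*sqrt(2))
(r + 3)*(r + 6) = r^2 + 9*r + 18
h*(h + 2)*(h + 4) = h^3 + 6*h^2 + 8*h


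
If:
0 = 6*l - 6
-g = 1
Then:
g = -1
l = 1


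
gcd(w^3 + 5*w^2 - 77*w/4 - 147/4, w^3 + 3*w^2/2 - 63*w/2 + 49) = w^2 + 7*w/2 - 49/2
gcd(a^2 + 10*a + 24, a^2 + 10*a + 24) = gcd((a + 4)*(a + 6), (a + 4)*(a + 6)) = a^2 + 10*a + 24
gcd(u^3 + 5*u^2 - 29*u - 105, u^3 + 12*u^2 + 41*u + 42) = u^2 + 10*u + 21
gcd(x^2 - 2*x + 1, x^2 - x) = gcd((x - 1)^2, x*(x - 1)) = x - 1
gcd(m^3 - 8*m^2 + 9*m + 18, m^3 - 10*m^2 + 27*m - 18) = m^2 - 9*m + 18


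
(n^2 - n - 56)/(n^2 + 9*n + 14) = (n - 8)/(n + 2)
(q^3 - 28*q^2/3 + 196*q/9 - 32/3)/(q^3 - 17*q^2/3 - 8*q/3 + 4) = (q - 8/3)/(q + 1)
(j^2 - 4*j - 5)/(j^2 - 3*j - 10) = (j + 1)/(j + 2)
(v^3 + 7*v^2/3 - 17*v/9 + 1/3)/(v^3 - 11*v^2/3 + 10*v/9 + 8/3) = (9*v^3 + 21*v^2 - 17*v + 3)/(9*v^3 - 33*v^2 + 10*v + 24)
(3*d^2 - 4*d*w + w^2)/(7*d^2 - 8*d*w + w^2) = (-3*d + w)/(-7*d + w)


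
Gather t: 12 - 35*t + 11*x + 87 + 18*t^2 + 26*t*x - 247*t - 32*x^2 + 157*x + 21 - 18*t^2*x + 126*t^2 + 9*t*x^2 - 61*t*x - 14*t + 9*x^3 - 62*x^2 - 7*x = t^2*(144 - 18*x) + t*(9*x^2 - 35*x - 296) + 9*x^3 - 94*x^2 + 161*x + 120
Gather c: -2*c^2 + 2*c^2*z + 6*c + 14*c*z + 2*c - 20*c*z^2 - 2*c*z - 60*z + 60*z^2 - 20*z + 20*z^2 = c^2*(2*z - 2) + c*(-20*z^2 + 12*z + 8) + 80*z^2 - 80*z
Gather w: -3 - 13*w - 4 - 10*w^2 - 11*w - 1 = -10*w^2 - 24*w - 8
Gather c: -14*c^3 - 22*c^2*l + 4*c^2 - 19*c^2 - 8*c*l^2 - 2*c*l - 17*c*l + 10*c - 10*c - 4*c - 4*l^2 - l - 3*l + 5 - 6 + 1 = -14*c^3 + c^2*(-22*l - 15) + c*(-8*l^2 - 19*l - 4) - 4*l^2 - 4*l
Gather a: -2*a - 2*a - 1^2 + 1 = -4*a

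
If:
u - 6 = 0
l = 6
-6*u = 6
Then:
No Solution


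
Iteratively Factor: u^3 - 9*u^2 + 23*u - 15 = (u - 1)*(u^2 - 8*u + 15) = (u - 3)*(u - 1)*(u - 5)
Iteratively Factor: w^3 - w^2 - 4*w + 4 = (w - 1)*(w^2 - 4) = (w - 2)*(w - 1)*(w + 2)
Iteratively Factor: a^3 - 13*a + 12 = (a - 1)*(a^2 + a - 12) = (a - 1)*(a + 4)*(a - 3)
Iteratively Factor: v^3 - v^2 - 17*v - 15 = (v + 1)*(v^2 - 2*v - 15) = (v + 1)*(v + 3)*(v - 5)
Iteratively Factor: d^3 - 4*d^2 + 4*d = (d - 2)*(d^2 - 2*d) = (d - 2)^2*(d)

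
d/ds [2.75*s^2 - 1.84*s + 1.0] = 5.5*s - 1.84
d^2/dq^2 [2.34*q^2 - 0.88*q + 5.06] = 4.68000000000000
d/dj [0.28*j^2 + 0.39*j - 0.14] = 0.56*j + 0.39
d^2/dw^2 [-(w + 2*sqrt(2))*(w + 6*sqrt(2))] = -2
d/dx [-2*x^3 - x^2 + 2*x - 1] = -6*x^2 - 2*x + 2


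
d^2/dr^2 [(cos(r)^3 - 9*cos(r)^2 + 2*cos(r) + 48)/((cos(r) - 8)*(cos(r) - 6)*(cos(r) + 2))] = 3*(sin(r)^2 - 6*cos(r) + 1)/(cos(r) - 6)^3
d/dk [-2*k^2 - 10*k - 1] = -4*k - 10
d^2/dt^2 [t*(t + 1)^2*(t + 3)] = 12*t^2 + 30*t + 14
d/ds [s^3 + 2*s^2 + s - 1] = 3*s^2 + 4*s + 1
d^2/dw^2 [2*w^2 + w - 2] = 4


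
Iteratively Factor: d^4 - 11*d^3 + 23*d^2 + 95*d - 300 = (d + 3)*(d^3 - 14*d^2 + 65*d - 100) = (d - 5)*(d + 3)*(d^2 - 9*d + 20) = (d - 5)^2*(d + 3)*(d - 4)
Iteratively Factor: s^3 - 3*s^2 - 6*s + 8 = (s + 2)*(s^2 - 5*s + 4) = (s - 1)*(s + 2)*(s - 4)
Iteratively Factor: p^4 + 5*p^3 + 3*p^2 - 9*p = (p + 3)*(p^3 + 2*p^2 - 3*p) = (p + 3)^2*(p^2 - p) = p*(p + 3)^2*(p - 1)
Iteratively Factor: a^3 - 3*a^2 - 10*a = (a - 5)*(a^2 + 2*a) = a*(a - 5)*(a + 2)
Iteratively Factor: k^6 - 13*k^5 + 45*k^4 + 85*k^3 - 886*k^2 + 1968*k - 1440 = (k - 3)*(k^5 - 10*k^4 + 15*k^3 + 130*k^2 - 496*k + 480) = (k - 3)*(k - 2)*(k^4 - 8*k^3 - k^2 + 128*k - 240) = (k - 3)*(k - 2)*(k + 4)*(k^3 - 12*k^2 + 47*k - 60) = (k - 4)*(k - 3)*(k - 2)*(k + 4)*(k^2 - 8*k + 15) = (k - 5)*(k - 4)*(k - 3)*(k - 2)*(k + 4)*(k - 3)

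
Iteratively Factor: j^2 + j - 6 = (j - 2)*(j + 3)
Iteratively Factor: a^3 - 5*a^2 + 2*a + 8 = (a - 4)*(a^2 - a - 2) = (a - 4)*(a - 2)*(a + 1)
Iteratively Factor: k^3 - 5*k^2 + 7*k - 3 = (k - 1)*(k^2 - 4*k + 3) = (k - 3)*(k - 1)*(k - 1)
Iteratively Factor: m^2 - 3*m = (m)*(m - 3)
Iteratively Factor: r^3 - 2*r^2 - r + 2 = (r - 1)*(r^2 - r - 2) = (r - 1)*(r + 1)*(r - 2)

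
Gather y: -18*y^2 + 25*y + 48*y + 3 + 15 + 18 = -18*y^2 + 73*y + 36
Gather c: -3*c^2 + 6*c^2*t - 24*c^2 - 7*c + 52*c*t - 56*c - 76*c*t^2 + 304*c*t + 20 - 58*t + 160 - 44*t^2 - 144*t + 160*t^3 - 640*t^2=c^2*(6*t - 27) + c*(-76*t^2 + 356*t - 63) + 160*t^3 - 684*t^2 - 202*t + 180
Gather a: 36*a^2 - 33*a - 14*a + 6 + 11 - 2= 36*a^2 - 47*a + 15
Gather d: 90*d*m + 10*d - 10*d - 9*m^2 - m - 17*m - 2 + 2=90*d*m - 9*m^2 - 18*m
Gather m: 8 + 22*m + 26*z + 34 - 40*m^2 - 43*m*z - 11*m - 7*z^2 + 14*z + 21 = -40*m^2 + m*(11 - 43*z) - 7*z^2 + 40*z + 63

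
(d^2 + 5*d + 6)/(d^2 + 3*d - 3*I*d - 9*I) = (d + 2)/(d - 3*I)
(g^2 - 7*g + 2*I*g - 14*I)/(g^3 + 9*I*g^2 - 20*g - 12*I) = (g - 7)/(g^2 + 7*I*g - 6)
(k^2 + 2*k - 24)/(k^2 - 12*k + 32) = (k + 6)/(k - 8)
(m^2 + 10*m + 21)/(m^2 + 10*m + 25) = (m^2 + 10*m + 21)/(m^2 + 10*m + 25)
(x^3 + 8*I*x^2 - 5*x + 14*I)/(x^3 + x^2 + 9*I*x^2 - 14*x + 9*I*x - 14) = (x - I)/(x + 1)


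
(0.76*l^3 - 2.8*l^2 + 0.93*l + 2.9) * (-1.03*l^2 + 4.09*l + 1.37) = -0.7828*l^5 + 5.9924*l^4 - 11.3687*l^3 - 3.0193*l^2 + 13.1351*l + 3.973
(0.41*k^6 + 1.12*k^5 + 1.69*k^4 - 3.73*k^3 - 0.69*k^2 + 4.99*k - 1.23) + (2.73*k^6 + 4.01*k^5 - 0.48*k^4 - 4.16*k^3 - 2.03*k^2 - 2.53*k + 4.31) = 3.14*k^6 + 5.13*k^5 + 1.21*k^4 - 7.89*k^3 - 2.72*k^2 + 2.46*k + 3.08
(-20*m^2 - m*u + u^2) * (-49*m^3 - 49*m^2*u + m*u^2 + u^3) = 980*m^5 + 1029*m^4*u - 20*m^3*u^2 - 70*m^2*u^3 + u^5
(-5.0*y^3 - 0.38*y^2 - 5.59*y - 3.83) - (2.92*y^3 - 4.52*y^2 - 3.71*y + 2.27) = -7.92*y^3 + 4.14*y^2 - 1.88*y - 6.1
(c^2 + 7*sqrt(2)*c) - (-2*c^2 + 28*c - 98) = 3*c^2 - 28*c + 7*sqrt(2)*c + 98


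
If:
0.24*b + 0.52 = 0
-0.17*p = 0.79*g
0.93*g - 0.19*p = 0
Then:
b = -2.17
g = 0.00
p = 0.00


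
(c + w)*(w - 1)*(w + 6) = c*w^2 + 5*c*w - 6*c + w^3 + 5*w^2 - 6*w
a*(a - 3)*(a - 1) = a^3 - 4*a^2 + 3*a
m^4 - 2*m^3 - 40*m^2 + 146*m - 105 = (m - 5)*(m - 3)*(m - 1)*(m + 7)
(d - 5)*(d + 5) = d^2 - 25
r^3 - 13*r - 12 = (r - 4)*(r + 1)*(r + 3)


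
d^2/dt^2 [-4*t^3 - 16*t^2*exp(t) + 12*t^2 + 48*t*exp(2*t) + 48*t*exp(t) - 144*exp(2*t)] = -16*t^2*exp(t) + 192*t*exp(2*t) - 16*t*exp(t) - 24*t - 384*exp(2*t) + 64*exp(t) + 24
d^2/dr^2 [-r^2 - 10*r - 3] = -2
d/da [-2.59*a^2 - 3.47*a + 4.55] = -5.18*a - 3.47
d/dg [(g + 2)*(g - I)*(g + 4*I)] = 3*g^2 + g*(4 + 6*I) + 4 + 6*I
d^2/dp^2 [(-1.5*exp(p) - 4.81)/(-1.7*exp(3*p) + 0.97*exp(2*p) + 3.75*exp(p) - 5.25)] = (17.34*exp(6*p) + 117.6876*exp(5*p) - 47.58724*exp(4*p) - 222.718334*exp(3*p) - 288.041625*exp(2*p) + 195.151575*exp(p) + 136.040625)*exp(p)/(4.913*exp(9*p) - 8.4099*exp(8*p) - 27.71391*exp(7*p) + 81.707327*exp(6*p) + 9.19012500000001*exp(5*p) - 226.9152*exp(4*p) + 202.415625*exp(3*p) + 141.2775*exp(2*p) - 310.078125*exp(p) + 144.703125)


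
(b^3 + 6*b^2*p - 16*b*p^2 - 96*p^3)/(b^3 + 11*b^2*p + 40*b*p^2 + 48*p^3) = (b^2 + 2*b*p - 24*p^2)/(b^2 + 7*b*p + 12*p^2)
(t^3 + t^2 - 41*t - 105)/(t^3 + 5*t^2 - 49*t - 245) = (t + 3)/(t + 7)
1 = 1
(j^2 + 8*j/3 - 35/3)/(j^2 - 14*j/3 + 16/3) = (3*j^2 + 8*j - 35)/(3*j^2 - 14*j + 16)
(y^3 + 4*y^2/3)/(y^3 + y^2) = (y + 4/3)/(y + 1)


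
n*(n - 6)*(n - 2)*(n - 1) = n^4 - 9*n^3 + 20*n^2 - 12*n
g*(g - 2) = g^2 - 2*g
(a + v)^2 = a^2 + 2*a*v + v^2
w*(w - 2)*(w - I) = w^3 - 2*w^2 - I*w^2 + 2*I*w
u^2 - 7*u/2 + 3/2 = (u - 3)*(u - 1/2)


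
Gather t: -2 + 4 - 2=0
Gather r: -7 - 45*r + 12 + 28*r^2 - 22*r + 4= 28*r^2 - 67*r + 9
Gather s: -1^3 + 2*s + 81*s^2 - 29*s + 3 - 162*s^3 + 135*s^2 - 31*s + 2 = -162*s^3 + 216*s^2 - 58*s + 4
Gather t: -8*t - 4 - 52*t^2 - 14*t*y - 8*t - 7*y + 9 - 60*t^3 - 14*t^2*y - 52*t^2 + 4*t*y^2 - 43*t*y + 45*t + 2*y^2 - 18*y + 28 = -60*t^3 + t^2*(-14*y - 104) + t*(4*y^2 - 57*y + 29) + 2*y^2 - 25*y + 33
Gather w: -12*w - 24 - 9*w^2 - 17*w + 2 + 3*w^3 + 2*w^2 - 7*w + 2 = 3*w^3 - 7*w^2 - 36*w - 20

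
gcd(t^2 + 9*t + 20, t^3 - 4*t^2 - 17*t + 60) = t + 4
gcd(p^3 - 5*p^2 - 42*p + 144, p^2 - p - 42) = p + 6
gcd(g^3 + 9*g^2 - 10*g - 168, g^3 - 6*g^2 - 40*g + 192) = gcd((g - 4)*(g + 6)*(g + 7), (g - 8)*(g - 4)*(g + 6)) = g^2 + 2*g - 24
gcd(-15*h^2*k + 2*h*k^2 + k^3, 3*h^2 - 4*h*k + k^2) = 3*h - k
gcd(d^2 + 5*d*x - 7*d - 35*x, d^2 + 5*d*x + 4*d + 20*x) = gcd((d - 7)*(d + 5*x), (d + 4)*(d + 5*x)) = d + 5*x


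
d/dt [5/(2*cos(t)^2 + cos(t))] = 5*(sin(t)/cos(t)^2 + 4*tan(t))/(2*cos(t) + 1)^2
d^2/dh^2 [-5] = 0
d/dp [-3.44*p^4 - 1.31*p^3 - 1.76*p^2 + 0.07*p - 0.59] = -13.76*p^3 - 3.93*p^2 - 3.52*p + 0.07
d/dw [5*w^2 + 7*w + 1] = 10*w + 7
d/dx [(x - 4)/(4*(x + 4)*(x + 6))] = (-x^2 + 8*x + 64)/(4*(x^4 + 20*x^3 + 148*x^2 + 480*x + 576))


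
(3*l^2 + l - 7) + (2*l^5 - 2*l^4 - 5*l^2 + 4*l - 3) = 2*l^5 - 2*l^4 - 2*l^2 + 5*l - 10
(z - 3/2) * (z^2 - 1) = z^3 - 3*z^2/2 - z + 3/2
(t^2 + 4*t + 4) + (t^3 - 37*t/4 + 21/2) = t^3 + t^2 - 21*t/4 + 29/2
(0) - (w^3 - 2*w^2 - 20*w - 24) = -w^3 + 2*w^2 + 20*w + 24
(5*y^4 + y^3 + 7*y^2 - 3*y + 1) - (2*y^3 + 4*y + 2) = 5*y^4 - y^3 + 7*y^2 - 7*y - 1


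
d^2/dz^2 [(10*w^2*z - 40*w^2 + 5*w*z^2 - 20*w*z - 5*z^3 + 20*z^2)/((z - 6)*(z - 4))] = 20*(w^2 + 3*w - 18)/(z^3 - 18*z^2 + 108*z - 216)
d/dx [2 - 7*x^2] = -14*x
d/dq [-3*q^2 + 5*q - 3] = 5 - 6*q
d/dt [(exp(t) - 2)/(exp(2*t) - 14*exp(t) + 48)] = (-2*(exp(t) - 7)*(exp(t) - 2) + exp(2*t) - 14*exp(t) + 48)*exp(t)/(exp(2*t) - 14*exp(t) + 48)^2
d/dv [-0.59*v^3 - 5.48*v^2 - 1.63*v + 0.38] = -1.77*v^2 - 10.96*v - 1.63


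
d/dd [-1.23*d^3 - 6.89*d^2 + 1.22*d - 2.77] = -3.69*d^2 - 13.78*d + 1.22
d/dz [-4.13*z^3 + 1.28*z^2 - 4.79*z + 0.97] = -12.39*z^2 + 2.56*z - 4.79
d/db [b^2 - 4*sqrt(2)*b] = 2*b - 4*sqrt(2)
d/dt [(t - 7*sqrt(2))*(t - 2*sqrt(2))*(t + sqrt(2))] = 3*t^2 - 16*sqrt(2)*t + 10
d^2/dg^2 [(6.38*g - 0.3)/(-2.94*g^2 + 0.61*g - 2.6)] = (-(5.88*g - 0.61)*(6.38*g - 0.3)*(11.76*g - 1.22) + (112.5432*g - 9.5476)*(2.94*g^2 - 0.61*g + 2.6))/(2.94*g^2 - 0.61*g + 2.6)^3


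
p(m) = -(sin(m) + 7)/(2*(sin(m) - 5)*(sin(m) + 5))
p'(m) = -cos(m)/(2*(sin(m) - 5)*(sin(m) + 5)) + (sin(m) + 7)*cos(m)/(2*(sin(m) - 5)*(sin(m) + 5)^2) + (sin(m) + 7)*cos(m)/(2*(sin(m) - 5)^2*(sin(m) + 5))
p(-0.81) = 0.13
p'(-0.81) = 0.01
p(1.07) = 0.16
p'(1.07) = 0.02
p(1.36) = 0.17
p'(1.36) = 0.01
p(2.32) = 0.16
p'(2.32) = -0.02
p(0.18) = 0.14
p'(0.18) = 0.02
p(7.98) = 0.17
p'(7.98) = -0.00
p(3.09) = 0.14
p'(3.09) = -0.02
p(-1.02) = 0.13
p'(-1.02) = 0.01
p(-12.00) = 0.15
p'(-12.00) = 0.02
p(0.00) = 0.14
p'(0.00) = 0.02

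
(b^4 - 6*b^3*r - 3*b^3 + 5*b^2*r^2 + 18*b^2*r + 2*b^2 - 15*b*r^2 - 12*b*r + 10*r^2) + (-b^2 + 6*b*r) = b^4 - 6*b^3*r - 3*b^3 + 5*b^2*r^2 + 18*b^2*r + b^2 - 15*b*r^2 - 6*b*r + 10*r^2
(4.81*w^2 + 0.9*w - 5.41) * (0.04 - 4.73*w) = -22.7513*w^3 - 4.0646*w^2 + 25.6253*w - 0.2164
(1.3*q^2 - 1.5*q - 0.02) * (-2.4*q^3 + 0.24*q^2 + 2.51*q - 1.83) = -3.12*q^5 + 3.912*q^4 + 2.951*q^3 - 6.1488*q^2 + 2.6948*q + 0.0366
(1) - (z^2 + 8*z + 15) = -z^2 - 8*z - 14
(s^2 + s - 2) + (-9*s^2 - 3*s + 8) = -8*s^2 - 2*s + 6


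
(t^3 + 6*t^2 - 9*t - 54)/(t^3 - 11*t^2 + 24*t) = (t^2 + 9*t + 18)/(t*(t - 8))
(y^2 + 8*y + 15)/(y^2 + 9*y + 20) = (y + 3)/(y + 4)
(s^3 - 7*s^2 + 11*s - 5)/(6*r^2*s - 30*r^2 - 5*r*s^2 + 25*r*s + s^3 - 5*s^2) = (s^2 - 2*s + 1)/(6*r^2 - 5*r*s + s^2)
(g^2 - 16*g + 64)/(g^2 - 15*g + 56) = (g - 8)/(g - 7)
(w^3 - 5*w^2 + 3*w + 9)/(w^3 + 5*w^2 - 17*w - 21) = (w - 3)/(w + 7)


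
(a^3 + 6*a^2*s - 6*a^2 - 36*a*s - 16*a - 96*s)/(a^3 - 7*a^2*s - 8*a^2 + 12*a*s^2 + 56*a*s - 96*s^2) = (a^2 + 6*a*s + 2*a + 12*s)/(a^2 - 7*a*s + 12*s^2)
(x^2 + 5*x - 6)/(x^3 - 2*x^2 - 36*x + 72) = (x - 1)/(x^2 - 8*x + 12)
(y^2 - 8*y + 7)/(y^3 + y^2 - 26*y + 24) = (y - 7)/(y^2 + 2*y - 24)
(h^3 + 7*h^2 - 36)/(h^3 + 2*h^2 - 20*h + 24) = (h + 3)/(h - 2)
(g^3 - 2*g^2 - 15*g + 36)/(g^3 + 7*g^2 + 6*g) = (g^3 - 2*g^2 - 15*g + 36)/(g*(g^2 + 7*g + 6))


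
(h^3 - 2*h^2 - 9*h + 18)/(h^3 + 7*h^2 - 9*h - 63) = (h - 2)/(h + 7)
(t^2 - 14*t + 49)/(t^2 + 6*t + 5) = (t^2 - 14*t + 49)/(t^2 + 6*t + 5)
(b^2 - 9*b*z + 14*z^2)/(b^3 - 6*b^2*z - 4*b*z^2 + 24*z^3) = (-b + 7*z)/(-b^2 + 4*b*z + 12*z^2)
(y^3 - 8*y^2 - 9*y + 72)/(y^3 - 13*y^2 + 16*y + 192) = (y - 3)/(y - 8)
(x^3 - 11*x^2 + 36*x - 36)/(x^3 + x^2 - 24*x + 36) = (x - 6)/(x + 6)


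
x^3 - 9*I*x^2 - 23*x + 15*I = (x - 5*I)*(x - 3*I)*(x - I)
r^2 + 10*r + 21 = (r + 3)*(r + 7)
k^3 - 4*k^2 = k^2*(k - 4)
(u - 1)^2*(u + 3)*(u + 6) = u^4 + 7*u^3 + u^2 - 27*u + 18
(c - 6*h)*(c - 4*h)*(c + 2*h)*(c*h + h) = c^4*h - 8*c^3*h^2 + c^3*h + 4*c^2*h^3 - 8*c^2*h^2 + 48*c*h^4 + 4*c*h^3 + 48*h^4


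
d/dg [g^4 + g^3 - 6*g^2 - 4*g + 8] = 4*g^3 + 3*g^2 - 12*g - 4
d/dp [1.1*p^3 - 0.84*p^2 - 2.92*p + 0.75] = 3.3*p^2 - 1.68*p - 2.92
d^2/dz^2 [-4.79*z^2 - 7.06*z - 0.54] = -9.58000000000000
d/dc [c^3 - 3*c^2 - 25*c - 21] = 3*c^2 - 6*c - 25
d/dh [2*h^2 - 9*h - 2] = 4*h - 9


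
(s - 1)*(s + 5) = s^2 + 4*s - 5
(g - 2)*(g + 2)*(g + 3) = g^3 + 3*g^2 - 4*g - 12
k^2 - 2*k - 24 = (k - 6)*(k + 4)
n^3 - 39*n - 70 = (n - 7)*(n + 2)*(n + 5)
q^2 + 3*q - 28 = (q - 4)*(q + 7)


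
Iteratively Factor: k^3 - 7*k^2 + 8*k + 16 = (k - 4)*(k^2 - 3*k - 4) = (k - 4)*(k + 1)*(k - 4)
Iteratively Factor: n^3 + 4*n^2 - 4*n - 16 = (n - 2)*(n^2 + 6*n + 8) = (n - 2)*(n + 2)*(n + 4)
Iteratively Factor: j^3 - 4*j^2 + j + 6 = (j - 2)*(j^2 - 2*j - 3) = (j - 2)*(j + 1)*(j - 3)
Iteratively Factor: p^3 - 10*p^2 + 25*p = (p - 5)*(p^2 - 5*p) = p*(p - 5)*(p - 5)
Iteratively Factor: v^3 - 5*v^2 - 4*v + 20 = (v + 2)*(v^2 - 7*v + 10) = (v - 5)*(v + 2)*(v - 2)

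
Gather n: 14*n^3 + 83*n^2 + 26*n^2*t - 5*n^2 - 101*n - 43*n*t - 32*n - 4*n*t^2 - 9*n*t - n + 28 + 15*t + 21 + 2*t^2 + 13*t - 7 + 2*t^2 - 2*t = 14*n^3 + n^2*(26*t + 78) + n*(-4*t^2 - 52*t - 134) + 4*t^2 + 26*t + 42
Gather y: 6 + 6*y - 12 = 6*y - 6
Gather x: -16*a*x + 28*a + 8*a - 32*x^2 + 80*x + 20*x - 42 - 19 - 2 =36*a - 32*x^2 + x*(100 - 16*a) - 63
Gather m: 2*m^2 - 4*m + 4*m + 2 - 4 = 2*m^2 - 2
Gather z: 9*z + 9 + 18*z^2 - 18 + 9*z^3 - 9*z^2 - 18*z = 9*z^3 + 9*z^2 - 9*z - 9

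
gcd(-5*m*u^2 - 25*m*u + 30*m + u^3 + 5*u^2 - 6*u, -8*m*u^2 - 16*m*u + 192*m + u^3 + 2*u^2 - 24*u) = u + 6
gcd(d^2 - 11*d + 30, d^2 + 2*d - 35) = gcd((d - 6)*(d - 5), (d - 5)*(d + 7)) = d - 5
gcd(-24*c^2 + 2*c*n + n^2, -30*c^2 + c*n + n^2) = 6*c + n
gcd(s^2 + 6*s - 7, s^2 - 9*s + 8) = s - 1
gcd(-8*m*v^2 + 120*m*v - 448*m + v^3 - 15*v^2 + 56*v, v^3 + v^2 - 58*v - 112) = v - 8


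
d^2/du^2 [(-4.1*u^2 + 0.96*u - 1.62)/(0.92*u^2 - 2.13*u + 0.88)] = (-3.5527136788005e-15*u^4 - 14.443632*u^3 + 11.689152*u^2 + 14.384016*u - 14.827684)/(0.778688*u^6 - 5.408496*u^5 + 14.75634*u^4 - 20.010285*u^3 + 14.11476*u^2 - 4.948416*u + 0.681472)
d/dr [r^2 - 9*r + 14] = 2*r - 9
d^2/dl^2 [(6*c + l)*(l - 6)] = 2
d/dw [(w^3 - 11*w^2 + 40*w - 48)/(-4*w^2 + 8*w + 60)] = (-w^4 + 4*w^3 + 63*w^2 - 426*w + 696)/(4*(w^4 - 4*w^3 - 26*w^2 + 60*w + 225))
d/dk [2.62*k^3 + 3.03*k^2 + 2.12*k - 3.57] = 7.86*k^2 + 6.06*k + 2.12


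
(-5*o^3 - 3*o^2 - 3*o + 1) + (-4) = -5*o^3 - 3*o^2 - 3*o - 3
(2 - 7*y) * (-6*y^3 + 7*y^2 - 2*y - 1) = 42*y^4 - 61*y^3 + 28*y^2 + 3*y - 2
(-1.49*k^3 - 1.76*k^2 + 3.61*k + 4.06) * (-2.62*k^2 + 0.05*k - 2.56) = 3.9038*k^5 + 4.5367*k^4 - 5.7318*k^3 - 5.9511*k^2 - 9.0386*k - 10.3936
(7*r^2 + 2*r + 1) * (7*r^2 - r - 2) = 49*r^4 + 7*r^3 - 9*r^2 - 5*r - 2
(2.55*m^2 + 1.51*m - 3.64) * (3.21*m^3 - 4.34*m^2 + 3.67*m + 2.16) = 8.1855*m^5 - 6.2199*m^4 - 8.8793*m^3 + 26.8473*m^2 - 10.0972*m - 7.8624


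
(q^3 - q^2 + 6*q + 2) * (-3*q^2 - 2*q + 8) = -3*q^5 + q^4 - 8*q^3 - 26*q^2 + 44*q + 16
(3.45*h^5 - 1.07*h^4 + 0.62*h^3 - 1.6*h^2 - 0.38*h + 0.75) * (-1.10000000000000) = -3.795*h^5 + 1.177*h^4 - 0.682*h^3 + 1.76*h^2 + 0.418*h - 0.825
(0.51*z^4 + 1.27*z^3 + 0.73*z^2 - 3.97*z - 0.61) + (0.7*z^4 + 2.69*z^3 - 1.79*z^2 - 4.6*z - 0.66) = 1.21*z^4 + 3.96*z^3 - 1.06*z^2 - 8.57*z - 1.27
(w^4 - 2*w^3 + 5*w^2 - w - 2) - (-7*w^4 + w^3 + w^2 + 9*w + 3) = 8*w^4 - 3*w^3 + 4*w^2 - 10*w - 5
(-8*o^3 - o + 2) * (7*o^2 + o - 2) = -56*o^5 - 8*o^4 + 9*o^3 + 13*o^2 + 4*o - 4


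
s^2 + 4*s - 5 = (s - 1)*(s + 5)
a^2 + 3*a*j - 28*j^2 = (a - 4*j)*(a + 7*j)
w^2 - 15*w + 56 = (w - 8)*(w - 7)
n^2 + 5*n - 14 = (n - 2)*(n + 7)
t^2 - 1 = (t - 1)*(t + 1)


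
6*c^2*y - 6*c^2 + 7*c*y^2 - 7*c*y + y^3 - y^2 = (c + y)*(6*c + y)*(y - 1)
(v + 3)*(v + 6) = v^2 + 9*v + 18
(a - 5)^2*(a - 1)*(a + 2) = a^4 - 9*a^3 + 13*a^2 + 45*a - 50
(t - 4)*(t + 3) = t^2 - t - 12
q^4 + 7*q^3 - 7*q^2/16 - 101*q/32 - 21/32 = (q - 3/4)*(q + 1/4)*(q + 1/2)*(q + 7)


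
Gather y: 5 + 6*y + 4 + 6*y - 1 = 12*y + 8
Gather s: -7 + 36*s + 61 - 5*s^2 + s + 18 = -5*s^2 + 37*s + 72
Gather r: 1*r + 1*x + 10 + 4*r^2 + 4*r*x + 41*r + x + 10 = 4*r^2 + r*(4*x + 42) + 2*x + 20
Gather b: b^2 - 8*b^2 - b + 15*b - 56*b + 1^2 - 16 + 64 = -7*b^2 - 42*b + 49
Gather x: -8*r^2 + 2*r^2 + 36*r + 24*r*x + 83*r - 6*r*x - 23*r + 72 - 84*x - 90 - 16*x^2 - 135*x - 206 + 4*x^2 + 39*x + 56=-6*r^2 + 96*r - 12*x^2 + x*(18*r - 180) - 168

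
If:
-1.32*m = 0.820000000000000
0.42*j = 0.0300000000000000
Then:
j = 0.07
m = -0.62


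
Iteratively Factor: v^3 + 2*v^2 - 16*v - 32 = (v - 4)*(v^2 + 6*v + 8) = (v - 4)*(v + 4)*(v + 2)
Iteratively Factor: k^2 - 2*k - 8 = (k + 2)*(k - 4)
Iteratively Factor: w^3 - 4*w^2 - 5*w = (w)*(w^2 - 4*w - 5) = w*(w - 5)*(w + 1)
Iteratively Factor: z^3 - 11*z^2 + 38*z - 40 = (z - 5)*(z^2 - 6*z + 8) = (z - 5)*(z - 2)*(z - 4)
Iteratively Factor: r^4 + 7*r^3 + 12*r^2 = (r + 4)*(r^3 + 3*r^2) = (r + 3)*(r + 4)*(r^2) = r*(r + 3)*(r + 4)*(r)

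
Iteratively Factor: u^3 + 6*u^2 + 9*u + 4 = (u + 1)*(u^2 + 5*u + 4) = (u + 1)^2*(u + 4)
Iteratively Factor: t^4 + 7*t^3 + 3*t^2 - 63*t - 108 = (t + 3)*(t^3 + 4*t^2 - 9*t - 36) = (t - 3)*(t + 3)*(t^2 + 7*t + 12) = (t - 3)*(t + 3)*(t + 4)*(t + 3)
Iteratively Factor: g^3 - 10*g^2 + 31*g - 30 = (g - 3)*(g^2 - 7*g + 10) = (g - 5)*(g - 3)*(g - 2)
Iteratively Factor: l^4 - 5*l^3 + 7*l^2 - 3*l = (l)*(l^3 - 5*l^2 + 7*l - 3) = l*(l - 3)*(l^2 - 2*l + 1) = l*(l - 3)*(l - 1)*(l - 1)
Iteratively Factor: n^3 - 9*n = (n)*(n^2 - 9) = n*(n + 3)*(n - 3)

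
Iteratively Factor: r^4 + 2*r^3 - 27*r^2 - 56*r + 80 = (r - 5)*(r^3 + 7*r^2 + 8*r - 16) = (r - 5)*(r - 1)*(r^2 + 8*r + 16) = (r - 5)*(r - 1)*(r + 4)*(r + 4)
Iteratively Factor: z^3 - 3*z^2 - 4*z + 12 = (z - 3)*(z^2 - 4) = (z - 3)*(z - 2)*(z + 2)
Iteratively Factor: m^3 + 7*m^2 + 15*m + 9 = (m + 3)*(m^2 + 4*m + 3) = (m + 1)*(m + 3)*(m + 3)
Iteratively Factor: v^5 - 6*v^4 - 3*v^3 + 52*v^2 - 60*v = (v - 2)*(v^4 - 4*v^3 - 11*v^2 + 30*v) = (v - 2)*(v + 3)*(v^3 - 7*v^2 + 10*v) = v*(v - 2)*(v + 3)*(v^2 - 7*v + 10) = v*(v - 5)*(v - 2)*(v + 3)*(v - 2)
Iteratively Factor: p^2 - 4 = (p + 2)*(p - 2)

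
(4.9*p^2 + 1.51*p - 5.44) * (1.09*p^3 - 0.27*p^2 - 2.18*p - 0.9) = 5.341*p^5 + 0.3229*p^4 - 17.0193*p^3 - 6.233*p^2 + 10.5002*p + 4.896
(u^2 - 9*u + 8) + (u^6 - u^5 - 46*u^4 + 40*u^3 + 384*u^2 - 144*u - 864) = u^6 - u^5 - 46*u^4 + 40*u^3 + 385*u^2 - 153*u - 856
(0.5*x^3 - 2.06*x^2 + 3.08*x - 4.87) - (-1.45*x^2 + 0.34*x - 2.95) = 0.5*x^3 - 0.61*x^2 + 2.74*x - 1.92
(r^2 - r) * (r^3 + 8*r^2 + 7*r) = r^5 + 7*r^4 - r^3 - 7*r^2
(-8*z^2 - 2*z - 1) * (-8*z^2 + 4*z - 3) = 64*z^4 - 16*z^3 + 24*z^2 + 2*z + 3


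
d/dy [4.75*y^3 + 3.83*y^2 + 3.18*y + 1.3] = 14.25*y^2 + 7.66*y + 3.18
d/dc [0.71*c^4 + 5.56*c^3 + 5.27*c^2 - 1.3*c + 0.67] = 2.84*c^3 + 16.68*c^2 + 10.54*c - 1.3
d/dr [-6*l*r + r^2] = -6*l + 2*r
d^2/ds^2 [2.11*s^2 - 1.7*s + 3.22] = 4.22000000000000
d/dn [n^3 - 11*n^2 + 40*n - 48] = 3*n^2 - 22*n + 40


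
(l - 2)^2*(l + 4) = l^3 - 12*l + 16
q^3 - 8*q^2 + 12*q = q*(q - 6)*(q - 2)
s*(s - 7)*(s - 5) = s^3 - 12*s^2 + 35*s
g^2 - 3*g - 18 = (g - 6)*(g + 3)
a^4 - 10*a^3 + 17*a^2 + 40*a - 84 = (a - 7)*(a - 3)*(a - 2)*(a + 2)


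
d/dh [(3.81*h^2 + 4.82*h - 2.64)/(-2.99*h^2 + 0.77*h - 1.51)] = (17.3455*h^2 - 27.2934*h - 5.2454)/(8.9401*h^4 - 4.6046*h^3 + 9.6227*h^2 - 2.3254*h + 2.2801)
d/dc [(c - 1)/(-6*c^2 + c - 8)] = (-6*c^2 + c + (c - 1)*(12*c - 1) - 8)/(6*c^2 - c + 8)^2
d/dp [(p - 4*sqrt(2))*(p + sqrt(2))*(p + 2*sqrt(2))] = 3*p^2 - 2*sqrt(2)*p - 20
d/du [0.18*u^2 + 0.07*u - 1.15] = 0.36*u + 0.07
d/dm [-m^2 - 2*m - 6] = -2*m - 2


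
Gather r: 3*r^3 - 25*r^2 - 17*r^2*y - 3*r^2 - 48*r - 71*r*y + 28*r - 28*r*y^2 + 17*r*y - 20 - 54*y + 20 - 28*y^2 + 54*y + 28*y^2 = 3*r^3 + r^2*(-17*y - 28) + r*(-28*y^2 - 54*y - 20)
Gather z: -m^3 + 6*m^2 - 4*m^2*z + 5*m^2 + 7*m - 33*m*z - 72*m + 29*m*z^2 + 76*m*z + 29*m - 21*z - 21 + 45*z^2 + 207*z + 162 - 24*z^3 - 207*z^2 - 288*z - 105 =-m^3 + 11*m^2 - 36*m - 24*z^3 + z^2*(29*m - 162) + z*(-4*m^2 + 43*m - 102) + 36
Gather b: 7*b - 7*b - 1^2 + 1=0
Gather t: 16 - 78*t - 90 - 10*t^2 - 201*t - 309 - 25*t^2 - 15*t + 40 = -35*t^2 - 294*t - 343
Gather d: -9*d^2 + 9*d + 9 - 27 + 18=-9*d^2 + 9*d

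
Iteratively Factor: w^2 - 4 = (w - 2)*(w + 2)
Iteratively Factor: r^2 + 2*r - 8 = (r + 4)*(r - 2)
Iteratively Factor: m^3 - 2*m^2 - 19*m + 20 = (m + 4)*(m^2 - 6*m + 5) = (m - 5)*(m + 4)*(m - 1)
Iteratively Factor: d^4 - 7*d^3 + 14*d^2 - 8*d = (d - 2)*(d^3 - 5*d^2 + 4*d) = d*(d - 2)*(d^2 - 5*d + 4) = d*(d - 2)*(d - 1)*(d - 4)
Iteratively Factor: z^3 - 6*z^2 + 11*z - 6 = (z - 3)*(z^2 - 3*z + 2) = (z - 3)*(z - 1)*(z - 2)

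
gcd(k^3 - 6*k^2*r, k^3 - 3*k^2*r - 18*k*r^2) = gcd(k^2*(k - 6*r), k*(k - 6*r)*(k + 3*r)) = -k^2 + 6*k*r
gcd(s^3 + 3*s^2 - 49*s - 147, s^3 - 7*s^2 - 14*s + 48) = s + 3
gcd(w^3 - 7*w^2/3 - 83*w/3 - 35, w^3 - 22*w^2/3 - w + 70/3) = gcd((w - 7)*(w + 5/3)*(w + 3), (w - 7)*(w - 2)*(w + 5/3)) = w^2 - 16*w/3 - 35/3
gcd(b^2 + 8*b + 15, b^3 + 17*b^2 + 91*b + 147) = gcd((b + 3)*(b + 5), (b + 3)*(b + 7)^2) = b + 3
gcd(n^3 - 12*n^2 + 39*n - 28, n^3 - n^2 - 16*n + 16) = n^2 - 5*n + 4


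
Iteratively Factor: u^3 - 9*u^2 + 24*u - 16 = (u - 4)*(u^2 - 5*u + 4) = (u - 4)^2*(u - 1)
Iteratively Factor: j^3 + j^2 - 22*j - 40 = (j + 4)*(j^2 - 3*j - 10) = (j - 5)*(j + 4)*(j + 2)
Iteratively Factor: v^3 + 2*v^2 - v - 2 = (v + 1)*(v^2 + v - 2) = (v - 1)*(v + 1)*(v + 2)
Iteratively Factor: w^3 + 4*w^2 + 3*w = (w + 3)*(w^2 + w) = (w + 1)*(w + 3)*(w)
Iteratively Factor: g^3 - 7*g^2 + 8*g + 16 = (g + 1)*(g^2 - 8*g + 16) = (g - 4)*(g + 1)*(g - 4)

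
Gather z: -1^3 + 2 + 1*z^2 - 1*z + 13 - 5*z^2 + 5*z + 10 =-4*z^2 + 4*z + 24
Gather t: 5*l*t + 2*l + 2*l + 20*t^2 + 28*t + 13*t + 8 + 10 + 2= 4*l + 20*t^2 + t*(5*l + 41) + 20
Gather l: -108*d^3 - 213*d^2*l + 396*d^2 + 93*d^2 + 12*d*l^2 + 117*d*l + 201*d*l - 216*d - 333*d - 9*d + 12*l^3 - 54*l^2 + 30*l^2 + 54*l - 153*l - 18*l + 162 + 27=-108*d^3 + 489*d^2 - 558*d + 12*l^3 + l^2*(12*d - 24) + l*(-213*d^2 + 318*d - 117) + 189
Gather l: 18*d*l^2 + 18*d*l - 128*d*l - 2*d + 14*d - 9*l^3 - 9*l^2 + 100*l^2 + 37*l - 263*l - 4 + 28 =12*d - 9*l^3 + l^2*(18*d + 91) + l*(-110*d - 226) + 24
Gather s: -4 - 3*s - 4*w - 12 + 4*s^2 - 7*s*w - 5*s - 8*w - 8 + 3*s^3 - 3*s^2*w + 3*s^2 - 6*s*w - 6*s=3*s^3 + s^2*(7 - 3*w) + s*(-13*w - 14) - 12*w - 24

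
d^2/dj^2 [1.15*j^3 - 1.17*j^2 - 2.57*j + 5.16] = 6.9*j - 2.34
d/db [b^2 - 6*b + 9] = 2*b - 6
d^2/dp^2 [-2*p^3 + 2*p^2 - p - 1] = 4 - 12*p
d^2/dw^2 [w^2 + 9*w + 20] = 2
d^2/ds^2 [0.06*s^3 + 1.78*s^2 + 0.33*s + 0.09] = 0.36*s + 3.56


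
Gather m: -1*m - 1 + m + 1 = 0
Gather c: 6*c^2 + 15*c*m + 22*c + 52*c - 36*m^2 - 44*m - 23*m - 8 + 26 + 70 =6*c^2 + c*(15*m + 74) - 36*m^2 - 67*m + 88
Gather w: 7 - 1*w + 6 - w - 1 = 12 - 2*w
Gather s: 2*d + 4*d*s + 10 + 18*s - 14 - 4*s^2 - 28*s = 2*d - 4*s^2 + s*(4*d - 10) - 4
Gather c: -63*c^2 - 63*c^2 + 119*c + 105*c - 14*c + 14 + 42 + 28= -126*c^2 + 210*c + 84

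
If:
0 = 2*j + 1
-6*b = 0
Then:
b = 0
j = -1/2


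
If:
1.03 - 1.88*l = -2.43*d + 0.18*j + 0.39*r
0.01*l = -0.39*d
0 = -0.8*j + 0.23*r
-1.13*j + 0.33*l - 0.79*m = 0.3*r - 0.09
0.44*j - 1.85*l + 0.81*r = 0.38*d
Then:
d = -0.01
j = 0.21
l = 0.37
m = -0.30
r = 0.72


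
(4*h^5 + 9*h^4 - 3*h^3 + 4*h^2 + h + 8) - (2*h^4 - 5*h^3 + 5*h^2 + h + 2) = 4*h^5 + 7*h^4 + 2*h^3 - h^2 + 6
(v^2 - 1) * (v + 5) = v^3 + 5*v^2 - v - 5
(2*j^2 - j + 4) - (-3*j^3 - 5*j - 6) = 3*j^3 + 2*j^2 + 4*j + 10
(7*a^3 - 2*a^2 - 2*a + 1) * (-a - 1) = -7*a^4 - 5*a^3 + 4*a^2 + a - 1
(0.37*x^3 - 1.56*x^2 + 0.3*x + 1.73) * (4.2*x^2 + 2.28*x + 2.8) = 1.554*x^5 - 5.7084*x^4 - 1.2608*x^3 + 3.582*x^2 + 4.7844*x + 4.844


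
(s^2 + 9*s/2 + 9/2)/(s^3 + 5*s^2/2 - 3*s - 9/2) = (2*s + 3)/(2*s^2 - s - 3)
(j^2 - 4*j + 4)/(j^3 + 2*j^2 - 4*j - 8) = (j - 2)/(j^2 + 4*j + 4)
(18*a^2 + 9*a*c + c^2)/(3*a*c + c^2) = (6*a + c)/c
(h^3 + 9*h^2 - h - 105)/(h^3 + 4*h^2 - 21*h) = (h + 5)/h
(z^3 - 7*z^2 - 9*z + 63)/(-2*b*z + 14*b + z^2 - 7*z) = (z^2 - 9)/(-2*b + z)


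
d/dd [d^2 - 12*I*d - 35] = 2*d - 12*I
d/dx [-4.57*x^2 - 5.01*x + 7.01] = -9.14*x - 5.01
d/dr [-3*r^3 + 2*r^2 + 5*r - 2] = -9*r^2 + 4*r + 5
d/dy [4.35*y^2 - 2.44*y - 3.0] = 8.7*y - 2.44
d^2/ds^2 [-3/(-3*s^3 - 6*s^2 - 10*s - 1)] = 6*(-3*(3*s + 2)*(3*s^3 + 6*s^2 + 10*s + 1) + (9*s^2 + 12*s + 10)^2)/(3*s^3 + 6*s^2 + 10*s + 1)^3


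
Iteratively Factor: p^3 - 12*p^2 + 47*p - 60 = (p - 4)*(p^2 - 8*p + 15) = (p - 5)*(p - 4)*(p - 3)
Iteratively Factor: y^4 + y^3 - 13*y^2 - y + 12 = (y - 3)*(y^3 + 4*y^2 - y - 4) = (y - 3)*(y + 1)*(y^2 + 3*y - 4) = (y - 3)*(y - 1)*(y + 1)*(y + 4)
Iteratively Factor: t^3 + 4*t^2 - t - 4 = (t - 1)*(t^2 + 5*t + 4) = (t - 1)*(t + 4)*(t + 1)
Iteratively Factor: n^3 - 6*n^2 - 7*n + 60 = (n - 5)*(n^2 - n - 12) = (n - 5)*(n + 3)*(n - 4)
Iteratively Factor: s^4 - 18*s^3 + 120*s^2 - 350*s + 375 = (s - 3)*(s^3 - 15*s^2 + 75*s - 125) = (s - 5)*(s - 3)*(s^2 - 10*s + 25) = (s - 5)^2*(s - 3)*(s - 5)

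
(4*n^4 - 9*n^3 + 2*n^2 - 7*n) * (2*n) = 8*n^5 - 18*n^4 + 4*n^3 - 14*n^2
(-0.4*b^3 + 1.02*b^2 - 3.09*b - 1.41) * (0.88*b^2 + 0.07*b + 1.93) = -0.352*b^5 + 0.8696*b^4 - 3.4198*b^3 + 0.5115*b^2 - 6.0624*b - 2.7213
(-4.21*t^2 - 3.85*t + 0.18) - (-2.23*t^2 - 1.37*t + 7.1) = -1.98*t^2 - 2.48*t - 6.92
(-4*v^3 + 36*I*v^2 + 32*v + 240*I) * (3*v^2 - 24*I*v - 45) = -12*v^5 + 204*I*v^4 + 1140*v^3 - 1668*I*v^2 + 4320*v - 10800*I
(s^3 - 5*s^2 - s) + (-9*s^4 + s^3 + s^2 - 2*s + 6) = -9*s^4 + 2*s^3 - 4*s^2 - 3*s + 6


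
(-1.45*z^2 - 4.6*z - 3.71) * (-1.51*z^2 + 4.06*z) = 2.1895*z^4 + 1.059*z^3 - 13.0739*z^2 - 15.0626*z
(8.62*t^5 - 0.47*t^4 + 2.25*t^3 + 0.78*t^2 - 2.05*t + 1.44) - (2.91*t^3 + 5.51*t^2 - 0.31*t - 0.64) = 8.62*t^5 - 0.47*t^4 - 0.66*t^3 - 4.73*t^2 - 1.74*t + 2.08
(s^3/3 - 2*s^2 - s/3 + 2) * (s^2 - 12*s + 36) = s^5/3 - 6*s^4 + 107*s^3/3 - 66*s^2 - 36*s + 72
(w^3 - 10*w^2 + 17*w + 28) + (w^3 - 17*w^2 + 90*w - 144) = 2*w^3 - 27*w^2 + 107*w - 116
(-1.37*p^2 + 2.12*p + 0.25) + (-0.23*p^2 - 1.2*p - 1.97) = -1.6*p^2 + 0.92*p - 1.72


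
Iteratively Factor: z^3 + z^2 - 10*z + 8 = (z - 2)*(z^2 + 3*z - 4) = (z - 2)*(z - 1)*(z + 4)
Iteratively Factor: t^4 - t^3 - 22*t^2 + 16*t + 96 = (t + 2)*(t^3 - 3*t^2 - 16*t + 48) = (t - 3)*(t + 2)*(t^2 - 16) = (t - 4)*(t - 3)*(t + 2)*(t + 4)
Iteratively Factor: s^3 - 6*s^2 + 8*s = (s - 4)*(s^2 - 2*s) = (s - 4)*(s - 2)*(s)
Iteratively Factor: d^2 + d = (d + 1)*(d)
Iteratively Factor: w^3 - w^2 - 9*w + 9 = (w - 1)*(w^2 - 9) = (w - 3)*(w - 1)*(w + 3)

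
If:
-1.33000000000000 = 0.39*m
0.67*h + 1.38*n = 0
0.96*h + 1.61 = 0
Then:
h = -1.68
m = -3.41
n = 0.81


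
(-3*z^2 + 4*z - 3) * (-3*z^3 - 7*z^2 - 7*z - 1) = 9*z^5 + 9*z^4 + 2*z^3 - 4*z^2 + 17*z + 3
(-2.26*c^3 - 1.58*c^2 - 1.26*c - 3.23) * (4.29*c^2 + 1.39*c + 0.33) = -9.6954*c^5 - 9.9196*c^4 - 8.3474*c^3 - 16.1295*c^2 - 4.9055*c - 1.0659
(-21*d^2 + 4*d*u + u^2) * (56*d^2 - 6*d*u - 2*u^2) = -1176*d^4 + 350*d^3*u + 74*d^2*u^2 - 14*d*u^3 - 2*u^4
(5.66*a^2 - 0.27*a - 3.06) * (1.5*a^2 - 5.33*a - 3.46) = 8.49*a^4 - 30.5728*a^3 - 22.7345*a^2 + 17.244*a + 10.5876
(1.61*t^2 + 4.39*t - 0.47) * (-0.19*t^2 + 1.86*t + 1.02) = -0.3059*t^4 + 2.1605*t^3 + 9.8969*t^2 + 3.6036*t - 0.4794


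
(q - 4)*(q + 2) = q^2 - 2*q - 8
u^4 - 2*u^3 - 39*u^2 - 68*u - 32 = (u - 8)*(u + 1)^2*(u + 4)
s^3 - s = s*(s - 1)*(s + 1)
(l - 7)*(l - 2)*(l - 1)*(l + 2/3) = l^4 - 28*l^3/3 + 49*l^2/3 + 4*l/3 - 28/3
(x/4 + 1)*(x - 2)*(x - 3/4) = x^3/4 + 5*x^2/16 - 19*x/8 + 3/2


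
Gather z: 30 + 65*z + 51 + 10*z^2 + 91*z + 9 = 10*z^2 + 156*z + 90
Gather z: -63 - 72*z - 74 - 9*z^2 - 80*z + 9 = -9*z^2 - 152*z - 128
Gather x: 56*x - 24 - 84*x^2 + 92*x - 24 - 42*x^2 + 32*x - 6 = -126*x^2 + 180*x - 54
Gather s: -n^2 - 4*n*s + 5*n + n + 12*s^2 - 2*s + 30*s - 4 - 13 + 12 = -n^2 + 6*n + 12*s^2 + s*(28 - 4*n) - 5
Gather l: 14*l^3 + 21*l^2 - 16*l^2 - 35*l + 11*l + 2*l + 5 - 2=14*l^3 + 5*l^2 - 22*l + 3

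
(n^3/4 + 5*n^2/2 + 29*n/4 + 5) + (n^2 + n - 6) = n^3/4 + 7*n^2/2 + 33*n/4 - 1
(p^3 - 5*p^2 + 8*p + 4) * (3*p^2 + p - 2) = 3*p^5 - 14*p^4 + 17*p^3 + 30*p^2 - 12*p - 8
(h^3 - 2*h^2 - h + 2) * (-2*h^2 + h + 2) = -2*h^5 + 5*h^4 + 2*h^3 - 9*h^2 + 4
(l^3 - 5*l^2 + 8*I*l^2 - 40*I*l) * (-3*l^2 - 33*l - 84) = -3*l^5 - 18*l^4 - 24*I*l^4 + 81*l^3 - 144*I*l^3 + 420*l^2 + 648*I*l^2 + 3360*I*l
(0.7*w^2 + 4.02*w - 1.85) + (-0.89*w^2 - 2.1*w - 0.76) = -0.19*w^2 + 1.92*w - 2.61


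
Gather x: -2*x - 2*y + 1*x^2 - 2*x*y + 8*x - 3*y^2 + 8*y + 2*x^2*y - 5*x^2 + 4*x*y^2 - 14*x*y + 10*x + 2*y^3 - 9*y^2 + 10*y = x^2*(2*y - 4) + x*(4*y^2 - 16*y + 16) + 2*y^3 - 12*y^2 + 16*y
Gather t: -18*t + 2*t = -16*t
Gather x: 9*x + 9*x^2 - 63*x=9*x^2 - 54*x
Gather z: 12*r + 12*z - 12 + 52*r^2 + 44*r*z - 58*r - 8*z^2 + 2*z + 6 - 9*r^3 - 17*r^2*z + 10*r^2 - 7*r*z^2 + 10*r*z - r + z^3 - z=-9*r^3 + 62*r^2 - 47*r + z^3 + z^2*(-7*r - 8) + z*(-17*r^2 + 54*r + 13) - 6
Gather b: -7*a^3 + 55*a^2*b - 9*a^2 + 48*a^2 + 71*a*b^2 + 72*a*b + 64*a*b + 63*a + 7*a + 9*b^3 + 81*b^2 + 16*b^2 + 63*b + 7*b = -7*a^3 + 39*a^2 + 70*a + 9*b^3 + b^2*(71*a + 97) + b*(55*a^2 + 136*a + 70)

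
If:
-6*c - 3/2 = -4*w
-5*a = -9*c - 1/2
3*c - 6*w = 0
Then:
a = -23/40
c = -3/8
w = -3/16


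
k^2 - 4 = (k - 2)*(k + 2)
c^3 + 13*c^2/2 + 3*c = c*(c + 1/2)*(c + 6)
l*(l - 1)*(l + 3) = l^3 + 2*l^2 - 3*l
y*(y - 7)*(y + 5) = y^3 - 2*y^2 - 35*y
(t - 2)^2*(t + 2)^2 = t^4 - 8*t^2 + 16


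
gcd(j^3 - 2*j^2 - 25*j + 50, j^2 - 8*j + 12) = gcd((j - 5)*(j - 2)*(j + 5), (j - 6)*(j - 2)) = j - 2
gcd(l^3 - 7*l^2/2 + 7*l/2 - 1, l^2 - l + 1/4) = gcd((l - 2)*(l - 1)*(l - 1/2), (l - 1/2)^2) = l - 1/2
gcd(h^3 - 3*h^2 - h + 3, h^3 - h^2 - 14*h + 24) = h - 3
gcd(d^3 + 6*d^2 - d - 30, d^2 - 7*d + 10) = d - 2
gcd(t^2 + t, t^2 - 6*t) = t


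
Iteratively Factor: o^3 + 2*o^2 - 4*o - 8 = (o + 2)*(o^2 - 4) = (o - 2)*(o + 2)*(o + 2)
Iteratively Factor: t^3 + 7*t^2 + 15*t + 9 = (t + 3)*(t^2 + 4*t + 3) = (t + 1)*(t + 3)*(t + 3)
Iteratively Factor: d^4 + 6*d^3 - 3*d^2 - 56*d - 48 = (d + 4)*(d^3 + 2*d^2 - 11*d - 12) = (d + 1)*(d + 4)*(d^2 + d - 12) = (d - 3)*(d + 1)*(d + 4)*(d + 4)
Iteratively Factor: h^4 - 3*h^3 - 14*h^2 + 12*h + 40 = (h - 2)*(h^3 - h^2 - 16*h - 20) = (h - 5)*(h - 2)*(h^2 + 4*h + 4) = (h - 5)*(h - 2)*(h + 2)*(h + 2)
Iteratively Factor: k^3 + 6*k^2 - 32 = (k + 4)*(k^2 + 2*k - 8) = (k - 2)*(k + 4)*(k + 4)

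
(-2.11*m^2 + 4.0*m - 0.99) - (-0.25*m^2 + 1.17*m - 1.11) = -1.86*m^2 + 2.83*m + 0.12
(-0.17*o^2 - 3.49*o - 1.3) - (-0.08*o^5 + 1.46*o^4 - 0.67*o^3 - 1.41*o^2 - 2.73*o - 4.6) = 0.08*o^5 - 1.46*o^4 + 0.67*o^3 + 1.24*o^2 - 0.76*o + 3.3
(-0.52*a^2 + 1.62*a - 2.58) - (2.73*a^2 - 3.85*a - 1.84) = -3.25*a^2 + 5.47*a - 0.74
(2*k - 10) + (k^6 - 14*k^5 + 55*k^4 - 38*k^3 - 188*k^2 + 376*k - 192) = k^6 - 14*k^5 + 55*k^4 - 38*k^3 - 188*k^2 + 378*k - 202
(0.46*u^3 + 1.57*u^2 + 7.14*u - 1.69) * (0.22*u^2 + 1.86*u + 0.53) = 0.1012*u^5 + 1.201*u^4 + 4.7348*u^3 + 13.7407*u^2 + 0.6408*u - 0.8957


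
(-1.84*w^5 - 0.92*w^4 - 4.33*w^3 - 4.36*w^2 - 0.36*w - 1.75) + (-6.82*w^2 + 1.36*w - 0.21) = -1.84*w^5 - 0.92*w^4 - 4.33*w^3 - 11.18*w^2 + 1.0*w - 1.96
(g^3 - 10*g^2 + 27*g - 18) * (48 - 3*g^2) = -3*g^5 + 30*g^4 - 33*g^3 - 426*g^2 + 1296*g - 864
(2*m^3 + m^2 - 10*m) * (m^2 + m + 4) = 2*m^5 + 3*m^4 - m^3 - 6*m^2 - 40*m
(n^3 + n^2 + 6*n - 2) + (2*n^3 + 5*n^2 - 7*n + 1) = 3*n^3 + 6*n^2 - n - 1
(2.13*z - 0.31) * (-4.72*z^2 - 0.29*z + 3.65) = -10.0536*z^3 + 0.8455*z^2 + 7.8644*z - 1.1315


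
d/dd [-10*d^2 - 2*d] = -20*d - 2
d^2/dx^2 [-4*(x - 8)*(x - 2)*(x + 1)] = 72 - 24*x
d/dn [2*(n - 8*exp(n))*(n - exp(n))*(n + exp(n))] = -16*n^2*exp(n) + 6*n^2 - 4*n*exp(2*n) - 32*n*exp(n) + 48*exp(3*n) - 2*exp(2*n)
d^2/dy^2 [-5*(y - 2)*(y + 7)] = -10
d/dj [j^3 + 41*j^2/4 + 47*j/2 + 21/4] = 3*j^2 + 41*j/2 + 47/2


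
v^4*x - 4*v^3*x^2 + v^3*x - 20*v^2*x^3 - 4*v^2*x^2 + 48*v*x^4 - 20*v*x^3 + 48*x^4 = (v - 6*x)*(v - 2*x)*(v + 4*x)*(v*x + x)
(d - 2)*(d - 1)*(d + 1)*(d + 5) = d^4 + 3*d^3 - 11*d^2 - 3*d + 10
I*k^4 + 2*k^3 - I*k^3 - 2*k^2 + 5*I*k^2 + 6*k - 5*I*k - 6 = (k - 3*I)*(k - I)*(k + 2*I)*(I*k - I)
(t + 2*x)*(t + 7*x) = t^2 + 9*t*x + 14*x^2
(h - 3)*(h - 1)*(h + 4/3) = h^3 - 8*h^2/3 - 7*h/3 + 4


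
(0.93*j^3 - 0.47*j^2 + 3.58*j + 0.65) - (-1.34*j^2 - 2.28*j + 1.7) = 0.93*j^3 + 0.87*j^2 + 5.86*j - 1.05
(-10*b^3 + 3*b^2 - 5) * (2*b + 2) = -20*b^4 - 14*b^3 + 6*b^2 - 10*b - 10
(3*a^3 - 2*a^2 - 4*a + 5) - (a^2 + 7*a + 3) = 3*a^3 - 3*a^2 - 11*a + 2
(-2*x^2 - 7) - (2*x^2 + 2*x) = -4*x^2 - 2*x - 7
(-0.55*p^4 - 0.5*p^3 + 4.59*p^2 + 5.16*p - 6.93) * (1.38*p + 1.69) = -0.759*p^5 - 1.6195*p^4 + 5.4892*p^3 + 14.8779*p^2 - 0.843*p - 11.7117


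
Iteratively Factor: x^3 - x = (x - 1)*(x^2 + x) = (x - 1)*(x + 1)*(x)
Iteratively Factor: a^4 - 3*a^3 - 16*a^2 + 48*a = (a + 4)*(a^3 - 7*a^2 + 12*a) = (a - 3)*(a + 4)*(a^2 - 4*a) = a*(a - 3)*(a + 4)*(a - 4)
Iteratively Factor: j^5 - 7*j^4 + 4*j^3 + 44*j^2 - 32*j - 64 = (j - 4)*(j^4 - 3*j^3 - 8*j^2 + 12*j + 16) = (j - 4)*(j + 2)*(j^3 - 5*j^2 + 2*j + 8) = (j - 4)*(j - 2)*(j + 2)*(j^2 - 3*j - 4) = (j - 4)^2*(j - 2)*(j + 2)*(j + 1)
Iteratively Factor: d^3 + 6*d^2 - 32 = (d + 4)*(d^2 + 2*d - 8) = (d - 2)*(d + 4)*(d + 4)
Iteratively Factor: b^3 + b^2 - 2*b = (b + 2)*(b^2 - b) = b*(b + 2)*(b - 1)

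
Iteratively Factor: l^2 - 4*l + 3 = (l - 1)*(l - 3)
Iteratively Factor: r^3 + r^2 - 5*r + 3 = (r + 3)*(r^2 - 2*r + 1) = (r - 1)*(r + 3)*(r - 1)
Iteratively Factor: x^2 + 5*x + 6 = (x + 3)*(x + 2)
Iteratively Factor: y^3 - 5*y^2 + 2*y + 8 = (y + 1)*(y^2 - 6*y + 8) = (y - 4)*(y + 1)*(y - 2)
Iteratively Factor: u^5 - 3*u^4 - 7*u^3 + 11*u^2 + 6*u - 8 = (u - 1)*(u^4 - 2*u^3 - 9*u^2 + 2*u + 8) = (u - 1)*(u + 2)*(u^3 - 4*u^2 - u + 4) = (u - 1)^2*(u + 2)*(u^2 - 3*u - 4) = (u - 4)*(u - 1)^2*(u + 2)*(u + 1)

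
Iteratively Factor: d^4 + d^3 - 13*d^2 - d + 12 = (d - 3)*(d^3 + 4*d^2 - d - 4) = (d - 3)*(d + 1)*(d^2 + 3*d - 4) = (d - 3)*(d + 1)*(d + 4)*(d - 1)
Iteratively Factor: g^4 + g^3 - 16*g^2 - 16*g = (g)*(g^3 + g^2 - 16*g - 16) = g*(g - 4)*(g^2 + 5*g + 4) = g*(g - 4)*(g + 4)*(g + 1)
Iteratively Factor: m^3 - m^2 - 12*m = (m)*(m^2 - m - 12) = m*(m - 4)*(m + 3)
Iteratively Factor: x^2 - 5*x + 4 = (x - 4)*(x - 1)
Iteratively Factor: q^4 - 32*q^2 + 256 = (q - 4)*(q^3 + 4*q^2 - 16*q - 64) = (q - 4)*(q + 4)*(q^2 - 16) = (q - 4)^2*(q + 4)*(q + 4)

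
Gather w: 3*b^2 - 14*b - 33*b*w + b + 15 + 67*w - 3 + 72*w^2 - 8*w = 3*b^2 - 13*b + 72*w^2 + w*(59 - 33*b) + 12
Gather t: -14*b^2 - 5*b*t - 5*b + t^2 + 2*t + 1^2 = -14*b^2 - 5*b + t^2 + t*(2 - 5*b) + 1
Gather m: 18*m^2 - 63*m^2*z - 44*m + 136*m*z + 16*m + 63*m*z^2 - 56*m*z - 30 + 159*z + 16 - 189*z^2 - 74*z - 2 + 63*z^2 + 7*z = m^2*(18 - 63*z) + m*(63*z^2 + 80*z - 28) - 126*z^2 + 92*z - 16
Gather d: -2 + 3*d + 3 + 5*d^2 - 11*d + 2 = 5*d^2 - 8*d + 3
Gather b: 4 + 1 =5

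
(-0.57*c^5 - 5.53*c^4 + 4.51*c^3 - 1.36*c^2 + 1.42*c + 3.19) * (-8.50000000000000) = 4.845*c^5 + 47.005*c^4 - 38.335*c^3 + 11.56*c^2 - 12.07*c - 27.115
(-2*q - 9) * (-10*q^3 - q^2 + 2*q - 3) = 20*q^4 + 92*q^3 + 5*q^2 - 12*q + 27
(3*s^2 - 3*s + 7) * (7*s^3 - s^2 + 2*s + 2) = 21*s^5 - 24*s^4 + 58*s^3 - 7*s^2 + 8*s + 14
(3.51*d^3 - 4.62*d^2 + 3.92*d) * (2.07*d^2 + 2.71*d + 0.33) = 7.2657*d^5 - 0.0513000000000012*d^4 - 3.2475*d^3 + 9.0986*d^2 + 1.2936*d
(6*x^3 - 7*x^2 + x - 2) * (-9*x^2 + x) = -54*x^5 + 69*x^4 - 16*x^3 + 19*x^2 - 2*x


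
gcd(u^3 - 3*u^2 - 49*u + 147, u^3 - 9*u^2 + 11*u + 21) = u^2 - 10*u + 21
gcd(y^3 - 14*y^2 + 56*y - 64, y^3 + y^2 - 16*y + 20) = y - 2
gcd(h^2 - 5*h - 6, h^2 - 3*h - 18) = h - 6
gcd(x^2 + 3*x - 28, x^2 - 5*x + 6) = 1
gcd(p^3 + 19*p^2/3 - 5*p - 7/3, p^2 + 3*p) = 1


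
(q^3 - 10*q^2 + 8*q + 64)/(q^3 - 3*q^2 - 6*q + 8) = (q - 8)/(q - 1)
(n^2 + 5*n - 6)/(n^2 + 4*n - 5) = (n + 6)/(n + 5)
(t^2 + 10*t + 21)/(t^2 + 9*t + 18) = (t + 7)/(t + 6)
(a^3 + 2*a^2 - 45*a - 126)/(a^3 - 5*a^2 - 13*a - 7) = (a^2 + 9*a + 18)/(a^2 + 2*a + 1)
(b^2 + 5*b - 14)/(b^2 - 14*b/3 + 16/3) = 3*(b + 7)/(3*b - 8)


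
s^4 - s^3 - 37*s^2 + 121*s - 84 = (s - 4)*(s - 3)*(s - 1)*(s + 7)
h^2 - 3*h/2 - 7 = (h - 7/2)*(h + 2)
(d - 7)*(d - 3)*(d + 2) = d^3 - 8*d^2 + d + 42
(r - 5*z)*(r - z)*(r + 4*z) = r^3 - 2*r^2*z - 19*r*z^2 + 20*z^3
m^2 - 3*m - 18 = (m - 6)*(m + 3)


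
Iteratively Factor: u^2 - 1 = (u + 1)*(u - 1)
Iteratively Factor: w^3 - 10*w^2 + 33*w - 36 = (w - 3)*(w^2 - 7*w + 12) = (w - 4)*(w - 3)*(w - 3)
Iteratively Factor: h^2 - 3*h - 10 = (h + 2)*(h - 5)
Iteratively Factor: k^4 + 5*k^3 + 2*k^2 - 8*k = (k + 4)*(k^3 + k^2 - 2*k) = (k + 2)*(k + 4)*(k^2 - k) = k*(k + 2)*(k + 4)*(k - 1)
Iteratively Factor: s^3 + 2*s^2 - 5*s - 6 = (s + 1)*(s^2 + s - 6) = (s - 2)*(s + 1)*(s + 3)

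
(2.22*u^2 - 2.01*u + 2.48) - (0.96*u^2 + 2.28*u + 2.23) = 1.26*u^2 - 4.29*u + 0.25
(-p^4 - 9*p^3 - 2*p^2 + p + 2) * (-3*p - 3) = 3*p^5 + 30*p^4 + 33*p^3 + 3*p^2 - 9*p - 6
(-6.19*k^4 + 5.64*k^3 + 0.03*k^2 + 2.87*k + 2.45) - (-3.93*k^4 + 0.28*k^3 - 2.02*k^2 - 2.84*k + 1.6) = -2.26*k^4 + 5.36*k^3 + 2.05*k^2 + 5.71*k + 0.85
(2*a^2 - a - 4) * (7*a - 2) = 14*a^3 - 11*a^2 - 26*a + 8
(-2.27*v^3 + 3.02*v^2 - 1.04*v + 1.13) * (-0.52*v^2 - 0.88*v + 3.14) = 1.1804*v^5 + 0.4272*v^4 - 9.2446*v^3 + 9.8104*v^2 - 4.26*v + 3.5482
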